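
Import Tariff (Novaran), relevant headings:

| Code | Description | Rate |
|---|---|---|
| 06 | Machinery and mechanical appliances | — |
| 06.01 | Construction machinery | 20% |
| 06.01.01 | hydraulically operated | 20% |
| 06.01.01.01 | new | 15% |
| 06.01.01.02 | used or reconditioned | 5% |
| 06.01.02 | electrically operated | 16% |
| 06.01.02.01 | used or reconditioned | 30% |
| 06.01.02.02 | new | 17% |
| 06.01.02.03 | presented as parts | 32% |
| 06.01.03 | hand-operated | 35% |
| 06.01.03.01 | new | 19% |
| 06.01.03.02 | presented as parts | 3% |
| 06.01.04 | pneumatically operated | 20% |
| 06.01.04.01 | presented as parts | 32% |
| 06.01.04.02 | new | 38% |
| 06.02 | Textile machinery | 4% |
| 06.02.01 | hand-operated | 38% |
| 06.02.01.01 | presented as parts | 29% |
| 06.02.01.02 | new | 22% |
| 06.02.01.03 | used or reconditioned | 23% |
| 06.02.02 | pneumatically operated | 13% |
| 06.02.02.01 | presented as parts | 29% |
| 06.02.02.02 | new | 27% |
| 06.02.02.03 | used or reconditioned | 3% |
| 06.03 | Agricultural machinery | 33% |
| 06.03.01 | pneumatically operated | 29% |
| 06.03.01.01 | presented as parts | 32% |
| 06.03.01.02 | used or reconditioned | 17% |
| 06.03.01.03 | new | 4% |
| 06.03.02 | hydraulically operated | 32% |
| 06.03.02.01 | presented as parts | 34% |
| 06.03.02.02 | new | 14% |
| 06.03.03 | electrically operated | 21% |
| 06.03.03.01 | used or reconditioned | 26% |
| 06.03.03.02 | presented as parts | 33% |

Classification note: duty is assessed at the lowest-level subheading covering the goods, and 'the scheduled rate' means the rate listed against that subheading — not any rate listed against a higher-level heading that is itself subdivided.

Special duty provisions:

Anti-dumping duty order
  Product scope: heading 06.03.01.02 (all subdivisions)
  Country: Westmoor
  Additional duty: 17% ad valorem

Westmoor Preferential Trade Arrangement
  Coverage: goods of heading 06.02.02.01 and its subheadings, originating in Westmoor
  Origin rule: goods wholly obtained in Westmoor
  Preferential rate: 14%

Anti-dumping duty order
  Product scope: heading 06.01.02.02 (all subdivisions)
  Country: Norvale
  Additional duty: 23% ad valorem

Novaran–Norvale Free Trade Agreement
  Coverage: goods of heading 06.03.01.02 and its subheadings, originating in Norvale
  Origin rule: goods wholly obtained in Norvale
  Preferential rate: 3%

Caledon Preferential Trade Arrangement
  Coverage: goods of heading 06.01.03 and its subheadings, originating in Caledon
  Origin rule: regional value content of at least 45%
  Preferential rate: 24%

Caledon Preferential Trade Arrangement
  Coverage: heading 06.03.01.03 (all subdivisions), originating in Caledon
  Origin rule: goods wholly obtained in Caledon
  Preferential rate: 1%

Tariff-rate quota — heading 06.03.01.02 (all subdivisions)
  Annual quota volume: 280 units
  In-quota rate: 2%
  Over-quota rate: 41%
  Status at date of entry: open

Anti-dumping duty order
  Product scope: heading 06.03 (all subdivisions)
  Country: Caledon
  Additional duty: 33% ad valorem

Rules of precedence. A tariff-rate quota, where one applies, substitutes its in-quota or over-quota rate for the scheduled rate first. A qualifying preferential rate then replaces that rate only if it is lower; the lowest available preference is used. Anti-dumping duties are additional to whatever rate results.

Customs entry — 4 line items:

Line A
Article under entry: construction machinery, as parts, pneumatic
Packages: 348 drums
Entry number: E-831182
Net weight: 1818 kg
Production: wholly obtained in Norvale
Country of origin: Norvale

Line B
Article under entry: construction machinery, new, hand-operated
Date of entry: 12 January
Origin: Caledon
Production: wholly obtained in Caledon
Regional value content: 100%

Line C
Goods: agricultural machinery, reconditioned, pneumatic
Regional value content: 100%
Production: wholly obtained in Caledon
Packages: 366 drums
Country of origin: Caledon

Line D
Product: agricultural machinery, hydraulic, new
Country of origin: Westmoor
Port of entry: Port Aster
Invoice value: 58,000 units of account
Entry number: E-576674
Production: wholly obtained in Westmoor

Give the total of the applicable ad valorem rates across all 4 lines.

Line A: construction → 06.01; pneumatic → 06.01.04; as parts → 06.01.04.01. Scheduled 32%. Norvale agreement on 06.03.01.02: 06.01.04.01 not covered. → 32%.
Line B: construction → 06.01; hand-operated → 06.01.03; new → 06.01.03.01. Scheduled 19%. Caledon agreement on 06.01.03: RVC ≥ 45% → 24% available; Caledon agreement on 06.03.01.03: 06.01.03.01 not covered; preference 24% not lower than 19% → no reduction. → 19%.
Line C: agricultural → 06.03; pneumatic → 06.03.01; reconditioned → 06.03.01.02. Scheduled 17%. quota on 06.03.01.02 open → in-quota 2%; Caledon agreement on 06.01.03: 06.03.01.02 not covered; Caledon agreement on 06.03.01.03: 06.03.01.02 not covered; anti-dumping (Caledon, 06.03): +33%; total 2% + 33% = 35%. → 35%.
Line D: agricultural → 06.03; hydraulic → 06.03.02; new → 06.03.02.02. Scheduled 14%. Westmoor agreement on 06.02.02.01: 06.03.02.02 not covered. → 14%.
Sum: 32% + 19% + 35% + 14% = 100%.

100%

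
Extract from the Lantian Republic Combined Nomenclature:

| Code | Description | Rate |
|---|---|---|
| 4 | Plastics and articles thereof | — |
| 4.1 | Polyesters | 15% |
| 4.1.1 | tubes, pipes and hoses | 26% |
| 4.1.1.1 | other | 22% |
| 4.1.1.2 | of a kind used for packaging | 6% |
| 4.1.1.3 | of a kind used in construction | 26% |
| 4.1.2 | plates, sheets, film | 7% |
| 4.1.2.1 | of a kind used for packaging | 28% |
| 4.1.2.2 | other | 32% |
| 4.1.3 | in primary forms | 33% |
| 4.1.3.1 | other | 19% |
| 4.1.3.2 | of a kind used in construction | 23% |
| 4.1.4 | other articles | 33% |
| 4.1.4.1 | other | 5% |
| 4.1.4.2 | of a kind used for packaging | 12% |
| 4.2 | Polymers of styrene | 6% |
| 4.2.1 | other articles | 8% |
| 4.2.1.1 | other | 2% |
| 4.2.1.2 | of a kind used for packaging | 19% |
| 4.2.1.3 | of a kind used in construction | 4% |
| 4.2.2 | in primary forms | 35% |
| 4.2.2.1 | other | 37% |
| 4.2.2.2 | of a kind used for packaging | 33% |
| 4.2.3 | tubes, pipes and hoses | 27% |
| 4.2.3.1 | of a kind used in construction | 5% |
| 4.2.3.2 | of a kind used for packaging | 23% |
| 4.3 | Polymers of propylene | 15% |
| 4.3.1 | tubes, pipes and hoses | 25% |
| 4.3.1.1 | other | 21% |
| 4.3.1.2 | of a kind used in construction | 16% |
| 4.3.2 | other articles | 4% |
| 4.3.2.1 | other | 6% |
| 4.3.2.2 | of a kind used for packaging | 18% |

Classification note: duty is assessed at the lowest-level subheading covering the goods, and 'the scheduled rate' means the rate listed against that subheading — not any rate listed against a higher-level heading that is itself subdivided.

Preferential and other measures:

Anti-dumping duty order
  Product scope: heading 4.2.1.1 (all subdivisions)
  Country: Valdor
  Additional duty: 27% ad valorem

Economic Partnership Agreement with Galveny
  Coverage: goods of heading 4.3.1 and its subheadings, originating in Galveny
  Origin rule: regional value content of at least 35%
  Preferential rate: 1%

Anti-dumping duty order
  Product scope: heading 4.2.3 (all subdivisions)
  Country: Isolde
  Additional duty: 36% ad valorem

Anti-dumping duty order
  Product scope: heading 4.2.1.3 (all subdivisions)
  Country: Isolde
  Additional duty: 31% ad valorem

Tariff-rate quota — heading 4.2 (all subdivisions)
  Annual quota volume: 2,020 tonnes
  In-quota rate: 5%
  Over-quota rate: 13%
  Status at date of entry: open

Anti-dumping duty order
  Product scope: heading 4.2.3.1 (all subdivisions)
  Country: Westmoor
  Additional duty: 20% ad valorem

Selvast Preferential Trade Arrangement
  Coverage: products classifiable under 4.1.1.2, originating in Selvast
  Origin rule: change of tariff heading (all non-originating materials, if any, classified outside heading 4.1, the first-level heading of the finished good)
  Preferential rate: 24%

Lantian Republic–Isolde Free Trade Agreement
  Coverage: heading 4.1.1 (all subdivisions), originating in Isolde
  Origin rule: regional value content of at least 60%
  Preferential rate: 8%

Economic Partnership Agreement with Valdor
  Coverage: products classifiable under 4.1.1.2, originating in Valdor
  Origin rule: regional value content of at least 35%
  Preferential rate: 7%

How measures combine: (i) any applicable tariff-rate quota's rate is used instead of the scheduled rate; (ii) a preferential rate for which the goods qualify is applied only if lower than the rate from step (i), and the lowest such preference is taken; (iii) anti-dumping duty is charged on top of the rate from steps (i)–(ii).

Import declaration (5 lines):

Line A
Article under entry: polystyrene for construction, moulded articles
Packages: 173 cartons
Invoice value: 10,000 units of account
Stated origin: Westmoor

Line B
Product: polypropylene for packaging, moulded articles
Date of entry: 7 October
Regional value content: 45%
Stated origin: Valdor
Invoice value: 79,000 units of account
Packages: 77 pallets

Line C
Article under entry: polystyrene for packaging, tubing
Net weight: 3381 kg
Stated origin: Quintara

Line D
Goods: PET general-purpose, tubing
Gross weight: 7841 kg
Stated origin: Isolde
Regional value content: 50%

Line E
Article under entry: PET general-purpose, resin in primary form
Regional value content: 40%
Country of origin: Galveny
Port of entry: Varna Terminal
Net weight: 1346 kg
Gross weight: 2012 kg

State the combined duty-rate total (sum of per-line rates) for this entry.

Line A: polystyrene → 4.2; moulded articles → 4.2.1; for construction → 4.2.1.3. Scheduled 4%. quota on 4.2 open → in-quota 5%. → 5%.
Line B: polypropylene → 4.3; moulded articles → 4.3.2; for packaging → 4.3.2.2. Scheduled 18%. Valdor agreement on 4.1.1.2: 4.3.2.2 not covered. → 18%.
Line C: polystyrene → 4.2; tubing → 4.2.3; for packaging → 4.2.3.2. Scheduled 23%. quota on 4.2 open → in-quota 5%. → 5%.
Line D: PET → 4.1; tubing → 4.1.1; general-purpose → 4.1.1.1. Scheduled 22%. Isolde agreement on 4.1.1: RVC < 60%. → 22%.
Line E: PET → 4.1; resin in primary form → 4.1.3; general-purpose → 4.1.3.1. Scheduled 19%. Galveny agreement on 4.3.1: 4.1.3.1 not covered. → 19%.
Sum: 5% + 18% + 5% + 22% + 19% = 69%.

69%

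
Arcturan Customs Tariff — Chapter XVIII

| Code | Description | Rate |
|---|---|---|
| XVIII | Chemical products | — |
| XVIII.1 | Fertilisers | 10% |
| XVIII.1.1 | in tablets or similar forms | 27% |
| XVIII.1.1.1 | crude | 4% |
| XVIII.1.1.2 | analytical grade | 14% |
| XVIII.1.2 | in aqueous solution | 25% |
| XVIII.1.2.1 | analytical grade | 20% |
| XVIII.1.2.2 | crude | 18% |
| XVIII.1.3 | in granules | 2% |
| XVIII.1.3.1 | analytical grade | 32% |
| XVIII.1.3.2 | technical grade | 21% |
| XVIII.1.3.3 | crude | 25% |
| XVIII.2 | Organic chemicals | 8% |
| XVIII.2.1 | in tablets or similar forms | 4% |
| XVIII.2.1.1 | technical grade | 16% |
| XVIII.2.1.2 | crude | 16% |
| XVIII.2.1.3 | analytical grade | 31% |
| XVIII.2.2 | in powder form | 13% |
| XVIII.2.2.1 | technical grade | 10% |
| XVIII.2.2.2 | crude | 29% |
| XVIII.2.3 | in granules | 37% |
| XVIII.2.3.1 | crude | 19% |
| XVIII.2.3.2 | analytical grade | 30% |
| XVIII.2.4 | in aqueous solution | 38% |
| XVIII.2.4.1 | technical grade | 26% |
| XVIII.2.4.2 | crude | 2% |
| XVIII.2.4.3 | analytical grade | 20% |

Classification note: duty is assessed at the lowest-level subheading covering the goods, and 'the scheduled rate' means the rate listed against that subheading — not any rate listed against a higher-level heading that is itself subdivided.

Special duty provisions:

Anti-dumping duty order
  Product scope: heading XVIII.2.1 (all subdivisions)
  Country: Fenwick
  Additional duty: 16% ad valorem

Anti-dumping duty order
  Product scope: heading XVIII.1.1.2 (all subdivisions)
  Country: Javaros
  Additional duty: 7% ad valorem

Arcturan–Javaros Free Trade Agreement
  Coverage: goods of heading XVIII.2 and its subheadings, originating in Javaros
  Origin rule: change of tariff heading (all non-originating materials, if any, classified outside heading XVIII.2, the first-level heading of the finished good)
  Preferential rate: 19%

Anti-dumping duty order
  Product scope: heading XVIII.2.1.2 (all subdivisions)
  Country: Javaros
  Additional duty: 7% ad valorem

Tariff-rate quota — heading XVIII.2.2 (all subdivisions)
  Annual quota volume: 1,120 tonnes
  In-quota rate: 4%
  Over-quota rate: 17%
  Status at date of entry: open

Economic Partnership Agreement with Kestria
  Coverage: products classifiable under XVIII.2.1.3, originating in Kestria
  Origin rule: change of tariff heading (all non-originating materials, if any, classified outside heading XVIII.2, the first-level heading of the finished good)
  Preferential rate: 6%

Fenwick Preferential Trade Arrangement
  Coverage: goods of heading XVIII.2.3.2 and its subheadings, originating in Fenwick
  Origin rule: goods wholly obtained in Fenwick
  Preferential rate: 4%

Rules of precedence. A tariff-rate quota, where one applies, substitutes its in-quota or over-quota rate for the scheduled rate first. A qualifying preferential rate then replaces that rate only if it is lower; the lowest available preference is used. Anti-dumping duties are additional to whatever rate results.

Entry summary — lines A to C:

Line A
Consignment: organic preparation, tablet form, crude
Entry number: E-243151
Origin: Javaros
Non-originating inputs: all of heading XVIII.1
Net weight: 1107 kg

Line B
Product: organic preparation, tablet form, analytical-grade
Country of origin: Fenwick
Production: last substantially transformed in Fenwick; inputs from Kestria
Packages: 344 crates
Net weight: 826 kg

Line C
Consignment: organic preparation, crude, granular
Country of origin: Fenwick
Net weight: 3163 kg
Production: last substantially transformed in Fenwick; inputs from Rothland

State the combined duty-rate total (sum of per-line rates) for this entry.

89%

Line A: organic → XVIII.2; tablet form → XVIII.2.1; crude → XVIII.2.1.2. Scheduled 16%. Javaros agreement on XVIII.2: CTH met → 19% available; preference 19% not lower than 16% → no reduction; anti-dumping (Javaros, XVIII.2.1.2): +7%; total 16% + 7% = 23%. → 23%.
Line B: organic → XVIII.2; tablet form → XVIII.2.1; analytical-grade → XVIII.2.1.3. Scheduled 31%. Fenwick agreement on XVIII.2.3.2: XVIII.2.1.3 not covered; anti-dumping (Fenwick, XVIII.2.1): +16%; total 31% + 16% = 47%. → 47%.
Line C: organic → XVIII.2; granular → XVIII.2.3; crude → XVIII.2.3.1. Scheduled 19%. Fenwick agreement on XVIII.2.3.2: XVIII.2.3.1 not covered. → 19%.
Sum: 23% + 47% + 19% = 89%.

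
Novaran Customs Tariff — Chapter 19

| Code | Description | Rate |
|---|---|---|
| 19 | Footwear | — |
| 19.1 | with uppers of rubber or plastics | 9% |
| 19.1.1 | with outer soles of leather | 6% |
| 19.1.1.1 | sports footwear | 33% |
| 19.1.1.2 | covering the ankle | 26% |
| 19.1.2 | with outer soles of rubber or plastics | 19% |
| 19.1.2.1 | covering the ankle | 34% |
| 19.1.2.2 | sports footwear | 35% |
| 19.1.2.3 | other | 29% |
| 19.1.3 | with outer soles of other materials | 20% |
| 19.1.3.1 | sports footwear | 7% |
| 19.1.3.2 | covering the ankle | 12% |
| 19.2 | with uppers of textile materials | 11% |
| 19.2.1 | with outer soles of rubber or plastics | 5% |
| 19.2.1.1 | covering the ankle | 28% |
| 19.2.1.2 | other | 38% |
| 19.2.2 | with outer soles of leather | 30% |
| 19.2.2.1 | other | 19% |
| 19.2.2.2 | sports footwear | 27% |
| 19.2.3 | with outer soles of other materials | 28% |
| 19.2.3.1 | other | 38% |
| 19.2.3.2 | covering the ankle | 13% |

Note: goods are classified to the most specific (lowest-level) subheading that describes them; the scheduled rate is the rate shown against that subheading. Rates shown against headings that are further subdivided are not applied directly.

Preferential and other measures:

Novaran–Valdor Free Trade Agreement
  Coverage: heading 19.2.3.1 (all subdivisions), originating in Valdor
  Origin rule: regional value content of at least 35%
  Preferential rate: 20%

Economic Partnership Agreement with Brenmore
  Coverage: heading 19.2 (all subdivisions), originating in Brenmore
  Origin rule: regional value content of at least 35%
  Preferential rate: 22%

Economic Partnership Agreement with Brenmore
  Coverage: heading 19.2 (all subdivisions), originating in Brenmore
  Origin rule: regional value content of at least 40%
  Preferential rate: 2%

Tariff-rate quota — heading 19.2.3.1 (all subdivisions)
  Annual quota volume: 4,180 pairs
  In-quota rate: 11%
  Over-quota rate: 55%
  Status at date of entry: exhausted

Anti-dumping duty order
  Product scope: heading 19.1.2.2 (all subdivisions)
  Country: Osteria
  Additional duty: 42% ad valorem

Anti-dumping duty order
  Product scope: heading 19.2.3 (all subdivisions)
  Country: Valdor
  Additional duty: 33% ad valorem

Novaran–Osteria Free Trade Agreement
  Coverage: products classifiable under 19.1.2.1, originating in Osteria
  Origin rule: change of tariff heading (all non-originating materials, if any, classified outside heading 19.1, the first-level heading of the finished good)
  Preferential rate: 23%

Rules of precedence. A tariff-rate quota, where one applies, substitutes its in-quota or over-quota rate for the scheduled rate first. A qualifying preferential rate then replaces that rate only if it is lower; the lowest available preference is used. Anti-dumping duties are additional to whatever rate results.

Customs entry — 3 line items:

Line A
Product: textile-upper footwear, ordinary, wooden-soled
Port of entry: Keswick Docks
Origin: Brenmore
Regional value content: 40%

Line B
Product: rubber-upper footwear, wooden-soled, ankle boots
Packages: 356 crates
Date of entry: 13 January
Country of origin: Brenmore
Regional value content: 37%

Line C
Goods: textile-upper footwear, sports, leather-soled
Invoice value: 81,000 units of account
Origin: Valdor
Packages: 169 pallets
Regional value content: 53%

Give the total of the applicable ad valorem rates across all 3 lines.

Line A: textile-upper → 19.2; wooden-soled → 19.2.3; ordinary → 19.2.3.1. Scheduled 38%. quota on 19.2.3.1 exhausted → over-quota 55%; Brenmore agreement on 19.2: RVC ≥ 35% → 22% available; Brenmore agreement on 19.2: RVC ≥ 40% → 2% available; preferential 2%. → 2%.
Line B: rubber-upper → 19.1; wooden-soled → 19.1.3; ankle boots → 19.1.3.2. Scheduled 12%. Brenmore agreement on 19.2: 19.1.3.2 not covered; Brenmore agreement on 19.2: 19.1.3.2 not covered. → 12%.
Line C: textile-upper → 19.2; leather-soled → 19.2.2; sports → 19.2.2.2. Scheduled 27%. Valdor agreement on 19.2.3.1: 19.2.2.2 not covered. → 27%.
Sum: 2% + 12% + 27% = 41%.

41%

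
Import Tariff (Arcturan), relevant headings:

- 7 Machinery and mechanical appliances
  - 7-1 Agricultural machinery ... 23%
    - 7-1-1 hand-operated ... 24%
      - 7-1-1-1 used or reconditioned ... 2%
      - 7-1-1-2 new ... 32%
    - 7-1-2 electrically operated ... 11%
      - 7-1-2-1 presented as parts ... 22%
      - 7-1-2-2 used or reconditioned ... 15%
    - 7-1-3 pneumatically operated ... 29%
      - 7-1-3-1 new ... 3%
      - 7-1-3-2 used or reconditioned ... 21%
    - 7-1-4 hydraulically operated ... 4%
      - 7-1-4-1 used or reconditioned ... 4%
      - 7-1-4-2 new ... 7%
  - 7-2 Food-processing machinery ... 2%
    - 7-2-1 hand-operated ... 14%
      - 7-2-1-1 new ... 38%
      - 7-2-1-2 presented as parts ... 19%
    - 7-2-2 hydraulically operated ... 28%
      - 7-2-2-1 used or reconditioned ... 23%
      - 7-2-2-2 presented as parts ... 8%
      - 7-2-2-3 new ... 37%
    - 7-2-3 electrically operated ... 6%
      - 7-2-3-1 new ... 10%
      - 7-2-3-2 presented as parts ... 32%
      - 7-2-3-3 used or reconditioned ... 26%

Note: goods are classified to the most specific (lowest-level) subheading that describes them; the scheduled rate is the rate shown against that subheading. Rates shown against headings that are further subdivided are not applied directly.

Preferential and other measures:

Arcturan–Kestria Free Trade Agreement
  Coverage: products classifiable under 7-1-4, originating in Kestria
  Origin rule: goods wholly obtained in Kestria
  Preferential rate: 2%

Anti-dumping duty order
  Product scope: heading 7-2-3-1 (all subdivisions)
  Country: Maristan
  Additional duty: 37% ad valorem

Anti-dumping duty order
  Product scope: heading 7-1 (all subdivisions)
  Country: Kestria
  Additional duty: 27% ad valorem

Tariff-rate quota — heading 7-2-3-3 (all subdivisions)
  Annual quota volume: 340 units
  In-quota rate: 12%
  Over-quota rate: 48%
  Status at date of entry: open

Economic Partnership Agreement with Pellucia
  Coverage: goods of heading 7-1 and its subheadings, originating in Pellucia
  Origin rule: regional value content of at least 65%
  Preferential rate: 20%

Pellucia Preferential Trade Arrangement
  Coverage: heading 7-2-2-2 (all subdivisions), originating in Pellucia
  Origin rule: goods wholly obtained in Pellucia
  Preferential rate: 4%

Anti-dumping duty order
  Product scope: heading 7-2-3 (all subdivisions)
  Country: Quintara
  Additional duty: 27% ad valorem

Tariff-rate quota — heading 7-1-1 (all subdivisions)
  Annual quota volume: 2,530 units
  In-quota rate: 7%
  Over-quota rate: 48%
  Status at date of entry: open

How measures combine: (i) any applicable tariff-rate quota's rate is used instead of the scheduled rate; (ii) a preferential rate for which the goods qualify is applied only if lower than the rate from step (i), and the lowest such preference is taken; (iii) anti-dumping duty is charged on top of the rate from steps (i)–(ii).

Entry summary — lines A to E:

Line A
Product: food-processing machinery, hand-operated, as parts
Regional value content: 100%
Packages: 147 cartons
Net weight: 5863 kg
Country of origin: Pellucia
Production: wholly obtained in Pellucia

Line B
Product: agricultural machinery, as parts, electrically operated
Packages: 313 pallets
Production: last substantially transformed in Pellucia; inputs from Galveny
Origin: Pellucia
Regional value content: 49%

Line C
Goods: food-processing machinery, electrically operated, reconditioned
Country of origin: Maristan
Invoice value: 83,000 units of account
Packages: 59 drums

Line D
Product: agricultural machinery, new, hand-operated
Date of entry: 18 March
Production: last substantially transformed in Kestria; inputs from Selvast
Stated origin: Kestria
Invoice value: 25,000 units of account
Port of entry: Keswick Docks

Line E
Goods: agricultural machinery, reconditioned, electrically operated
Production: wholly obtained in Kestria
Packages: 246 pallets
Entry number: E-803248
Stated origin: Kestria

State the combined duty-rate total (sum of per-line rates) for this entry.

129%

Line A: food-processing → 7-2; hand-operated → 7-2-1; as parts → 7-2-1-2. Scheduled 19%. Pellucia agreement on 7-1: 7-2-1-2 not covered; Pellucia agreement on 7-2-2-2: 7-2-1-2 not covered. → 19%.
Line B: agricultural → 7-1; electrically operated → 7-1-2; as parts → 7-1-2-1. Scheduled 22%. Pellucia agreement on 7-1: RVC < 65%; Pellucia agreement on 7-2-2-2: 7-1-2-1 not covered. → 22%.
Line C: food-processing → 7-2; electrically operated → 7-2-3; reconditioned → 7-2-3-3. Scheduled 26%. quota on 7-2-3-3 open → in-quota 12%. → 12%.
Line D: agricultural → 7-1; hand-operated → 7-1-1; new → 7-1-1-2. Scheduled 32%. quota on 7-1-1 open → in-quota 7%; Kestria agreement on 7-1-4: 7-1-1-2 not covered; anti-dumping (Kestria, 7-1): +27%; total 7% + 27% = 34%. → 34%.
Line E: agricultural → 7-1; electrically operated → 7-1-2; reconditioned → 7-1-2-2. Scheduled 15%. Kestria agreement on 7-1-4: 7-1-2-2 not covered; anti-dumping (Kestria, 7-1): +27%; total 15% + 27% = 42%. → 42%.
Sum: 19% + 22% + 12% + 34% + 42% = 129%.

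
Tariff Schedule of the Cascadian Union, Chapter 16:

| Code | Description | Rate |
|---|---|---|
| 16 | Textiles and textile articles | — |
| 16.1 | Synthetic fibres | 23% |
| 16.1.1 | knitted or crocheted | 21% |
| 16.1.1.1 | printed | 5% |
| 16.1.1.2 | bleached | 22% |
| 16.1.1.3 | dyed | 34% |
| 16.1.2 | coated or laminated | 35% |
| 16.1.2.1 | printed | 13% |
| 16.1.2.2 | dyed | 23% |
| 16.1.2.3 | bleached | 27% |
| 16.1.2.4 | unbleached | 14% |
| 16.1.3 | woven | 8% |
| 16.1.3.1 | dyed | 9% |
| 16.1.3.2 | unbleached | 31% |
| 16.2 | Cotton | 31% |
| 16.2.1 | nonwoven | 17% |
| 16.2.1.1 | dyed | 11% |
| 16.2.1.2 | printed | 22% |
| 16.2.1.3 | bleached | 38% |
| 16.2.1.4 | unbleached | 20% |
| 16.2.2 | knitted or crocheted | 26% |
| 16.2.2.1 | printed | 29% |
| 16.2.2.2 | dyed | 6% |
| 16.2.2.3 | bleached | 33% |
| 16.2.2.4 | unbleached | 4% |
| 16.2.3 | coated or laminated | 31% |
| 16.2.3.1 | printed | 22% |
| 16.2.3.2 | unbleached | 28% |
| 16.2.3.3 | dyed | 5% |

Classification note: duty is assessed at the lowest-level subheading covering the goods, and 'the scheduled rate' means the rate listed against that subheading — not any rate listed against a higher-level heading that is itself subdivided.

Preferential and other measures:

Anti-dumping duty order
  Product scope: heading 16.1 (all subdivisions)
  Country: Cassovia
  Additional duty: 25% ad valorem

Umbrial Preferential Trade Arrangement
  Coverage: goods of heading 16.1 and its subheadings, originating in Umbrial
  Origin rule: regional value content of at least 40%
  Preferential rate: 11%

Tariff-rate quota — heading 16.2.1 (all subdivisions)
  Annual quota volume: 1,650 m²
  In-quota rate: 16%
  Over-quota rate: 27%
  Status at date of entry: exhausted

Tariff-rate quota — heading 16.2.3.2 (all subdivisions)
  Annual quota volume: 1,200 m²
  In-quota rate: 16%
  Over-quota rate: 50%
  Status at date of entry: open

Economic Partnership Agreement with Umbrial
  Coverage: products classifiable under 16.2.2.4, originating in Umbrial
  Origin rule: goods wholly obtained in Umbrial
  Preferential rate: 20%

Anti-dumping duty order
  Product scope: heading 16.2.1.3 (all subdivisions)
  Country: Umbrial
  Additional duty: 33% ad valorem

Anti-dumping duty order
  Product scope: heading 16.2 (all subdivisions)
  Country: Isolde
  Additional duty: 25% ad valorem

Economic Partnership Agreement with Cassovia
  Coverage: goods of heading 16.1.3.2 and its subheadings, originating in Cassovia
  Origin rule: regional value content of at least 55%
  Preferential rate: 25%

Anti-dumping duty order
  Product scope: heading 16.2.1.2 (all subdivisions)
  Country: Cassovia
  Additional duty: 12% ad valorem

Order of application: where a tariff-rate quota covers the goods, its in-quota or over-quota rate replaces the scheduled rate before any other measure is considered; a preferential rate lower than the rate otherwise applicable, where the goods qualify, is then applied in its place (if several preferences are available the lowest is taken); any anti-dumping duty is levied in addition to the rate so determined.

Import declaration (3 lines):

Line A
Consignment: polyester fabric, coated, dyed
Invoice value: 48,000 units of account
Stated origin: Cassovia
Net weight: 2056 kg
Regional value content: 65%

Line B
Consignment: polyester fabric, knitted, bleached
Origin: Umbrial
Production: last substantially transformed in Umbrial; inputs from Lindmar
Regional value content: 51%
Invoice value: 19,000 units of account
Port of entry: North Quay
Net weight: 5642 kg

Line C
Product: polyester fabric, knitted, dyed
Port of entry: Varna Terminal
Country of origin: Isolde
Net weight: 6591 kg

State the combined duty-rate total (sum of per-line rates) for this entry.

Line A: polyester → 16.1; coated → 16.1.2; dyed → 16.1.2.2. Scheduled 23%. Cassovia agreement on 16.1.3.2: 16.1.2.2 not covered; anti-dumping (Cassovia, 16.1): +25%; total 23% + 25% = 48%. → 48%.
Line B: polyester → 16.1; knitted → 16.1.1; bleached → 16.1.1.2. Scheduled 22%. Umbrial agreement on 16.1: RVC ≥ 40% → 11% available; Umbrial agreement on 16.2.2.4: 16.1.1.2 not covered; preferential 11%. → 11%.
Line C: polyester → 16.1; knitted → 16.1.1; dyed → 16.1.1.3. Scheduled 34%. No special measure applies. → 34%.
Sum: 48% + 11% + 34% = 93%.

93%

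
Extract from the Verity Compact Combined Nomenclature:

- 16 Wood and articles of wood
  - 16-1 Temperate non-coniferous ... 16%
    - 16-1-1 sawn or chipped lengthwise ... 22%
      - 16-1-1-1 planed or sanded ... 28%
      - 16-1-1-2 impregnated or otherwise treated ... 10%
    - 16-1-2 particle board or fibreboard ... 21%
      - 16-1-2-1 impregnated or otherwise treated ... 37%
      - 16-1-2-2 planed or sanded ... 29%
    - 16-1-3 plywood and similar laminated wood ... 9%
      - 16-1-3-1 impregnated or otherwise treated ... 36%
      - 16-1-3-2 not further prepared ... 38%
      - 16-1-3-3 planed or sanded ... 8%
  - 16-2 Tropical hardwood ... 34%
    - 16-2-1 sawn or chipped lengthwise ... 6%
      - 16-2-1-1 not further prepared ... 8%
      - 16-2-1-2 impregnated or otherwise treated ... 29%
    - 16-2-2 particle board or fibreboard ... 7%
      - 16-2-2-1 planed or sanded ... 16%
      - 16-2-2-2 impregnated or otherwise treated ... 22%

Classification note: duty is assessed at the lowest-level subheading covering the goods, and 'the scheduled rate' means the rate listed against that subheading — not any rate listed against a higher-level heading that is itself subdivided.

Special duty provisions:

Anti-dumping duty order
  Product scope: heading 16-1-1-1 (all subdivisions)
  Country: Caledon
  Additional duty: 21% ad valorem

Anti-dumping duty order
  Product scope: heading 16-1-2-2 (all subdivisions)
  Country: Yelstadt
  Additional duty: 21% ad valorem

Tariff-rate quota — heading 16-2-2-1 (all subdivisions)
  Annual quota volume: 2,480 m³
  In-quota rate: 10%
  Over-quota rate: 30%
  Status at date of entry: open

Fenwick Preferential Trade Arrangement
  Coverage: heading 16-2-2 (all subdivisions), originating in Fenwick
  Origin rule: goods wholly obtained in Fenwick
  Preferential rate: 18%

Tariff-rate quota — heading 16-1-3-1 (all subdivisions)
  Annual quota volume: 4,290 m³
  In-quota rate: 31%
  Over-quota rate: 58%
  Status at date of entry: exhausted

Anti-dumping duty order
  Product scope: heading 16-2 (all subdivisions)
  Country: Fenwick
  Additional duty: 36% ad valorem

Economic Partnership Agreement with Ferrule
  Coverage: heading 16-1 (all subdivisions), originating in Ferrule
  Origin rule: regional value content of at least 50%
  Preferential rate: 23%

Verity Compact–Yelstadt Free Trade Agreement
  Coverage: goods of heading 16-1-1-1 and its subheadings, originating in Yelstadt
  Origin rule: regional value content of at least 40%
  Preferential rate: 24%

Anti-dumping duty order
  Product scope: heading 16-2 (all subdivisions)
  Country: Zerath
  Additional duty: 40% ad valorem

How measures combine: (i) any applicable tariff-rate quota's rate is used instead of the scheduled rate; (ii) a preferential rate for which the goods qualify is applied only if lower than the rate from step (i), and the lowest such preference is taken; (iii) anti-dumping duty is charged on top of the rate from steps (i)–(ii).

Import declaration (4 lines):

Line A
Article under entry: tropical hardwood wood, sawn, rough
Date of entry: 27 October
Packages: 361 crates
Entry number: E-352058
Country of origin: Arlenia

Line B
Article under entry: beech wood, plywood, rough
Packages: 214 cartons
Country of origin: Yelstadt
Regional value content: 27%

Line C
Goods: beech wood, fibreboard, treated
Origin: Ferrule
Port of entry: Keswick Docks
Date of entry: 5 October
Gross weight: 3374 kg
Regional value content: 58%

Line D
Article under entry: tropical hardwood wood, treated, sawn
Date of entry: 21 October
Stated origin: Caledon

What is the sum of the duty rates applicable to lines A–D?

Line A: tropical hardwood → 16-2; sawn → 16-2-1; rough → 16-2-1-1. Scheduled 8%. No special measure applies. → 8%.
Line B: beech → 16-1; plywood → 16-1-3; rough → 16-1-3-2. Scheduled 38%. Yelstadt agreement on 16-1-1-1: 16-1-3-2 not covered. → 38%.
Line C: beech → 16-1; fibreboard → 16-1-2; treated → 16-1-2-1. Scheduled 37%. Ferrule agreement on 16-1: RVC ≥ 50% → 23% available; preferential 23%. → 23%.
Line D: tropical hardwood → 16-2; sawn → 16-2-1; treated → 16-2-1-2. Scheduled 29%. No special measure applies. → 29%.
Sum: 8% + 38% + 23% + 29% = 98%.

98%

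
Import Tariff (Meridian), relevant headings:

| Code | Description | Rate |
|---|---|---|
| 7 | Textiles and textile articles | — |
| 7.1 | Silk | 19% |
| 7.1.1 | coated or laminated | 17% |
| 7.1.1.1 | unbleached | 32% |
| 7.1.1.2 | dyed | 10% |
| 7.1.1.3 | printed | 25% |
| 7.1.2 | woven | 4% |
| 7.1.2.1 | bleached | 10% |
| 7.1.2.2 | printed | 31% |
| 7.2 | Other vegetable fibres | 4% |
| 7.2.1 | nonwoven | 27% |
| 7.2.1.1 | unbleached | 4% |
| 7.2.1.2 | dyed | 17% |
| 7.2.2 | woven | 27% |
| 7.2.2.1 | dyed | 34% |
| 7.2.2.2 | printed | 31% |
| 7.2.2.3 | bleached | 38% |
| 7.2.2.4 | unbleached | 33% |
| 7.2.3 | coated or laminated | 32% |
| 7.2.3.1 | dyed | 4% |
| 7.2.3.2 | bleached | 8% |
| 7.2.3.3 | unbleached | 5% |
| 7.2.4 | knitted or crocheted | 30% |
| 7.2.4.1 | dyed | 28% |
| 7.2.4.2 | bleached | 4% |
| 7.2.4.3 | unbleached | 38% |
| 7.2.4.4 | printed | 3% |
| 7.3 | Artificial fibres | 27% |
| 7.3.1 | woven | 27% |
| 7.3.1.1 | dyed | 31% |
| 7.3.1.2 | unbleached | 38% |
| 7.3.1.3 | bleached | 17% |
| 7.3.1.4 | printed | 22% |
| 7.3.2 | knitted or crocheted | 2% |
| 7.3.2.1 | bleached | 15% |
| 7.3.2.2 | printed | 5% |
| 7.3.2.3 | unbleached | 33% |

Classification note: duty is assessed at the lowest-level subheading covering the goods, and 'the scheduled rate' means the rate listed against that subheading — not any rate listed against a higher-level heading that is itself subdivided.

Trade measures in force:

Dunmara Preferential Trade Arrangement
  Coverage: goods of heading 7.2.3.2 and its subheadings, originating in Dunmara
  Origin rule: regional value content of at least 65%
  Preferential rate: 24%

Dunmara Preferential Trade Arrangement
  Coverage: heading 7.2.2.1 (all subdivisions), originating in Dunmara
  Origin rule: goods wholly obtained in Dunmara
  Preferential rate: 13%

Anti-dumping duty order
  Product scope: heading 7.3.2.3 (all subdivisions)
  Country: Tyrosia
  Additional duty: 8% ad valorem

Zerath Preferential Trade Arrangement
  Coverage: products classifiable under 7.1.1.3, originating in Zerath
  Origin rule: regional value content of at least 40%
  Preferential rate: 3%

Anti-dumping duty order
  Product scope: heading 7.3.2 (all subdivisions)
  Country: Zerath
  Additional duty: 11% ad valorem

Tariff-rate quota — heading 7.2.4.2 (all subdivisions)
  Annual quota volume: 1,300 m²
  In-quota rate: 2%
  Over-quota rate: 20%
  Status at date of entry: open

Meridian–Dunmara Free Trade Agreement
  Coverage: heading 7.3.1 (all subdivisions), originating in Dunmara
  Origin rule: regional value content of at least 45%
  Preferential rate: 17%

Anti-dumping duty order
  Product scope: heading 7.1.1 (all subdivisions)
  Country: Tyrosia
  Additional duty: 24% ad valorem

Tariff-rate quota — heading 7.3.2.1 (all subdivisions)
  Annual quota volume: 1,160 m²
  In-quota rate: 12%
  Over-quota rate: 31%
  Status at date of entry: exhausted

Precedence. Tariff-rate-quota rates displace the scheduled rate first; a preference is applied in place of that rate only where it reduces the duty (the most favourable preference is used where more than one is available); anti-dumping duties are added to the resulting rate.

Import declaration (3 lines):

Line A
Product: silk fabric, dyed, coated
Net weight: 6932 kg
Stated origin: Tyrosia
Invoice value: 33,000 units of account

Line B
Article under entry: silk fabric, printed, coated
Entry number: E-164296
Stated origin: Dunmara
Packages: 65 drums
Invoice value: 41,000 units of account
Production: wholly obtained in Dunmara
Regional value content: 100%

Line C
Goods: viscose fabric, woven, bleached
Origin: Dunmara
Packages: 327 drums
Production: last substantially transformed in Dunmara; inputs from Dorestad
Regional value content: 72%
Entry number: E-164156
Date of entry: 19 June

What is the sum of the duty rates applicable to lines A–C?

76%

Line A: silk → 7.1; coated → 7.1.1; dyed → 7.1.1.2. Scheduled 10%. anti-dumping (Tyrosia, 7.1.1): +24%; total 10% + 24% = 34%. → 34%.
Line B: silk → 7.1; coated → 7.1.1; printed → 7.1.1.3. Scheduled 25%. Dunmara agreement on 7.2.3.2: 7.1.1.3 not covered; Dunmara agreement on 7.2.2.1: 7.1.1.3 not covered; Dunmara agreement on 7.3.1: 7.1.1.3 not covered. → 25%.
Line C: viscose → 7.3; woven → 7.3.1; bleached → 7.3.1.3. Scheduled 17%. Dunmara agreement on 7.2.3.2: 7.3.1.3 not covered; Dunmara agreement on 7.2.2.1: 7.3.1.3 not covered; Dunmara agreement on 7.3.1: RVC ≥ 45% → 17% available; preference 17% not lower than 17% → no reduction. → 17%.
Sum: 34% + 25% + 17% = 76%.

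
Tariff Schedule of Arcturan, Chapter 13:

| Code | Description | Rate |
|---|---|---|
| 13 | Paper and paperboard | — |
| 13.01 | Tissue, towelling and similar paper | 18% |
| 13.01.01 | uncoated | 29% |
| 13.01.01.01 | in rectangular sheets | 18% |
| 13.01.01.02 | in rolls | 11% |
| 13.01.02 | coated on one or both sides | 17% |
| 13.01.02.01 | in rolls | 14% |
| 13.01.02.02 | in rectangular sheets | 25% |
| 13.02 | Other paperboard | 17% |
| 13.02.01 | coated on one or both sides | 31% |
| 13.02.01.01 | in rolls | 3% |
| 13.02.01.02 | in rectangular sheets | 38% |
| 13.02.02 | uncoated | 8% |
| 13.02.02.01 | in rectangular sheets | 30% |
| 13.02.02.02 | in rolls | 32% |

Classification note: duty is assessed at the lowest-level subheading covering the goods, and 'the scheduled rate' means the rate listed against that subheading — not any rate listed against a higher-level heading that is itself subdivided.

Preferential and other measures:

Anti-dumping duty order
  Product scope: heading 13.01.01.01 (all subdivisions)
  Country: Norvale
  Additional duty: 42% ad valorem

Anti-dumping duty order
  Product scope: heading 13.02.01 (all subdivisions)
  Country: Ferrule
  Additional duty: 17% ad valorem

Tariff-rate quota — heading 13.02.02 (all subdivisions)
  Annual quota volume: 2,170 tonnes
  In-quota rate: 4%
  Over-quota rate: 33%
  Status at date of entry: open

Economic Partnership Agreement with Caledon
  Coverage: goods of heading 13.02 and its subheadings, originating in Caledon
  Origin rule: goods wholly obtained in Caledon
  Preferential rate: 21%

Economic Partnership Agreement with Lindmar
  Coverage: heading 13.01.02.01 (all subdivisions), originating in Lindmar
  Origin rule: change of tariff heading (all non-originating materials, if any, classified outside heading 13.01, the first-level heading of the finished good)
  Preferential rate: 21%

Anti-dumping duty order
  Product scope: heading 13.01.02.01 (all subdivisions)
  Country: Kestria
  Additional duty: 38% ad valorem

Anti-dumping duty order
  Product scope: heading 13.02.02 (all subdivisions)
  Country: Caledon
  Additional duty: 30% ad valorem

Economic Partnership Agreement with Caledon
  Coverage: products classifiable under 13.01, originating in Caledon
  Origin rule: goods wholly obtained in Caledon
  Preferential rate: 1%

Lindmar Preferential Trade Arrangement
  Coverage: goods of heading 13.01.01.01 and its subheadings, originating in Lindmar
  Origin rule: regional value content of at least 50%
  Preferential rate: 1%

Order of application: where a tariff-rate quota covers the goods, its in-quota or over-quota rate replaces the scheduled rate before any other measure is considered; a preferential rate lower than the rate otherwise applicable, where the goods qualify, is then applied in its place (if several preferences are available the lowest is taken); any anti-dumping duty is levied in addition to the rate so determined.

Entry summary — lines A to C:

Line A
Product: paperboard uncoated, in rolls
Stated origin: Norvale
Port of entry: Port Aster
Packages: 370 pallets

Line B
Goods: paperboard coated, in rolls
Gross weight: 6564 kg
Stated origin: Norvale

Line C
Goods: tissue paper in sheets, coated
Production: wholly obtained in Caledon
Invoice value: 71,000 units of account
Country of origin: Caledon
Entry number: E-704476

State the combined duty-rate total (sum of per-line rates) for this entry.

8%

Line A: paperboard → 13.02; uncoated → 13.02.02; in rolls → 13.02.02.02. Scheduled 32%. quota on 13.02.02 open → in-quota 4%. → 4%.
Line B: paperboard → 13.02; coated → 13.02.01; in rolls → 13.02.01.01. Scheduled 3%. No special measure applies. → 3%.
Line C: tissue paper → 13.01; coated → 13.01.02; in sheets → 13.01.02.02. Scheduled 25%. Caledon agreement on 13.02: 13.01.02.02 not covered; Caledon agreement on 13.01: wholly obtained → 1% available; preferential 1%. → 1%.
Sum: 4% + 3% + 1% = 8%.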